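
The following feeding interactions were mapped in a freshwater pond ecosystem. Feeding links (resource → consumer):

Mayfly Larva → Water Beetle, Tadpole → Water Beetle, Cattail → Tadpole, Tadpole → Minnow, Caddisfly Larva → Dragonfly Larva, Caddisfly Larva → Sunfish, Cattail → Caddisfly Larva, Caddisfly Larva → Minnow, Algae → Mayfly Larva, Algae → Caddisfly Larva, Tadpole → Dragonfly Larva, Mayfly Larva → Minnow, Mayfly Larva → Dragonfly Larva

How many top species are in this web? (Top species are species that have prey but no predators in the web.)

4

Top species (has prey, but nothing eats it): Sunfish, Minnow, Water Beetle, Dragonfly Larva.
Count: 4.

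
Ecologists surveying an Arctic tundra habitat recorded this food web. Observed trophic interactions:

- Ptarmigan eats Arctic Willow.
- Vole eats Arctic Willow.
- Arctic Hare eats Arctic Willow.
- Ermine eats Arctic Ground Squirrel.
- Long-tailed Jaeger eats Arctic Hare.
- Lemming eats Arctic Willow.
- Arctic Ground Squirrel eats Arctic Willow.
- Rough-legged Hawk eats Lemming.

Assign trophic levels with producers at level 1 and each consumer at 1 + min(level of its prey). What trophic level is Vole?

Trophic level 2

Arctic Willow is a producer → level 1.
Vole eats Arctic Willow → level 2.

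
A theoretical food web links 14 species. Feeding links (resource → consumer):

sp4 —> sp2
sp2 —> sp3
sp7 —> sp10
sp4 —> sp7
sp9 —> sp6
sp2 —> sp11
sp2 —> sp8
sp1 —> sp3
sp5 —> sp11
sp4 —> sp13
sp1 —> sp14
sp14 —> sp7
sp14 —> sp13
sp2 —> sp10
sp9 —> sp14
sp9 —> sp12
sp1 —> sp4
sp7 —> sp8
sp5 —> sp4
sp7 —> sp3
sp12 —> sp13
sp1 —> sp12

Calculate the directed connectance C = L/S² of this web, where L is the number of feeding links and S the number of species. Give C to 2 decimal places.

The web has S = 14 species and L = 22 feeding links.
C = L / S² = 22 / 196 = 0.1122 ≈ 0.11.

C = 0.11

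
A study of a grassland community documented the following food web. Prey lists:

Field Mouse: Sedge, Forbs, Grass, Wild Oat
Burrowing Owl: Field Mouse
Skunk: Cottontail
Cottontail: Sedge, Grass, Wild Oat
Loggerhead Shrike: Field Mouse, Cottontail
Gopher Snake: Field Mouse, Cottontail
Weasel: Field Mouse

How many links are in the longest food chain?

One longest chain: Sedge → Field Mouse → Gopher Snake.
It has 3 species and 2 links.

2 links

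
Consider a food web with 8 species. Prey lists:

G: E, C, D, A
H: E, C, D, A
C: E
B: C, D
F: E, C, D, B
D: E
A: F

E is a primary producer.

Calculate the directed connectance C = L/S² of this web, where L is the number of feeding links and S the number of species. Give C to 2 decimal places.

C = 0.27

The web has S = 8 species and L = 17 feeding links.
C = L / S² = 17 / 64 = 0.2656 ≈ 0.27.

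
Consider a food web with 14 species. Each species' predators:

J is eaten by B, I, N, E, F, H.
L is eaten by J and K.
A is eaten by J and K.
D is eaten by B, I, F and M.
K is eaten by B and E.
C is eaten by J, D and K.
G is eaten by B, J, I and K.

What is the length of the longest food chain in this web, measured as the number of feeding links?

One longest chain: C → D → M.
It has 3 species and 2 links.

2 links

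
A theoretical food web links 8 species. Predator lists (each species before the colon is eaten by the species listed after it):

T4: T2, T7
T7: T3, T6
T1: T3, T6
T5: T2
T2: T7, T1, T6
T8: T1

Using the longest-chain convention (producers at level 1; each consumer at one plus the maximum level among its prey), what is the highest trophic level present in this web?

Producers (level 1): T5, T4, T8.
T5 → T2 → T7 → T3 gives T3 level 4.
No species has a prey at level 4, so no species reaches level 5.

4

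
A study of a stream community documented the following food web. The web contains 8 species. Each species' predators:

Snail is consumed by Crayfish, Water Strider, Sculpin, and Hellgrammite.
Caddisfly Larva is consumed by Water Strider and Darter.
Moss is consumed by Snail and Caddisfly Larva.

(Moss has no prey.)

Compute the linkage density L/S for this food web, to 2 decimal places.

L/S = 1.00

There are L = 8 links among S = 8 species.
L/S = 8/8 = 1.0000 ≈ 1.00.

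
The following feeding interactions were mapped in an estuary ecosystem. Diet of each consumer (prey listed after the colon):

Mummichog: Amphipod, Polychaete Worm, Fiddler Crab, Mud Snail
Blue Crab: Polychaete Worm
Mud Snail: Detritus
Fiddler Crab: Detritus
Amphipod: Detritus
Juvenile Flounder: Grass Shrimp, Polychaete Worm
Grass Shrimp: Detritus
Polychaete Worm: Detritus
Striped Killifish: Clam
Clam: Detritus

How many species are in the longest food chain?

One longest chain: Detritus → Amphipod → Mummichog.
It has 3 species and 2 links.

3 species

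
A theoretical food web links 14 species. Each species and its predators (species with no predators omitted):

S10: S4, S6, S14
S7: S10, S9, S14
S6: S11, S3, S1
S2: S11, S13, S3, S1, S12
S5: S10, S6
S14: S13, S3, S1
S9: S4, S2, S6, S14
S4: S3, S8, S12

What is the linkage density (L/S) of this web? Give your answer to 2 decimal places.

There are L = 26 links among S = 14 species.
L/S = 26/14 = 1.8571 ≈ 1.86.

L/S = 1.86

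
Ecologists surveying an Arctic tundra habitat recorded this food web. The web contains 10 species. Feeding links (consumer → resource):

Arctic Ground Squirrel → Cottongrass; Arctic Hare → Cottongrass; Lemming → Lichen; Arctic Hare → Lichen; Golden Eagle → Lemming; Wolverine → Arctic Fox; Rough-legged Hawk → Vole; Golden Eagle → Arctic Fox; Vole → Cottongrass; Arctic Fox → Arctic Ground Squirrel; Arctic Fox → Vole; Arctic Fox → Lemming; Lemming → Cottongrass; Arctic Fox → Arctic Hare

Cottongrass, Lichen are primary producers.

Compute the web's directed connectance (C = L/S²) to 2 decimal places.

C = 0.14

The web has S = 10 species and L = 14 feeding links.
C = L / S² = 14 / 100 = 0.1400 ≈ 0.14.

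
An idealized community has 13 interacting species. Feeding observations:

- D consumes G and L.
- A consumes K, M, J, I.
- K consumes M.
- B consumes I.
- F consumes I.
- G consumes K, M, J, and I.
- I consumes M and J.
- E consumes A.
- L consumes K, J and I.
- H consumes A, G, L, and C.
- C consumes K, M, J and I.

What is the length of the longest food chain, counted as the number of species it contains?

4 species

One longest chain: J → I → A → E.
It has 4 species and 3 links.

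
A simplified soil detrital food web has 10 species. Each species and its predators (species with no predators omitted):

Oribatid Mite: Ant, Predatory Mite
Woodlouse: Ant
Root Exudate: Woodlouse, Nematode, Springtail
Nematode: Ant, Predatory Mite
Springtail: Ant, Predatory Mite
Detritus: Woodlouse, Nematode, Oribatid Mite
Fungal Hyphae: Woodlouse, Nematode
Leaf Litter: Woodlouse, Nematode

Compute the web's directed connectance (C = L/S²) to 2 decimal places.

The web has S = 10 species and L = 17 feeding links.
C = L / S² = 17 / 100 = 0.1700 ≈ 0.17.

C = 0.17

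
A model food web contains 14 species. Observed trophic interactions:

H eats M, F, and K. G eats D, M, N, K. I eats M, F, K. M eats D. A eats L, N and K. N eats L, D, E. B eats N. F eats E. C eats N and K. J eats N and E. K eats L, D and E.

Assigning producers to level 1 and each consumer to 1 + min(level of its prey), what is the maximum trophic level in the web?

Producers (level 1): E, D, L.
Following each consumer down to its lowest-level prey: E → N → B (levels 1 through 3).
All prey of B (N 2) are at level 2 or above, so B is at level 1 + 2 = 3.
Every consumer has at least one prey at level 2 or below, so none exceeds level 3.

3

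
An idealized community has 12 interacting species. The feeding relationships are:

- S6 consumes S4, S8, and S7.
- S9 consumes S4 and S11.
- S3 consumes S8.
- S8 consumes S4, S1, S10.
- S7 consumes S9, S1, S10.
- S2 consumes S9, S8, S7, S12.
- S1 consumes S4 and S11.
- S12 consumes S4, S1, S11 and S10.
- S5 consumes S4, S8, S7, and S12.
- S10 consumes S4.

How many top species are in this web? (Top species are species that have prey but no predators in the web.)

4

Top species (has prey, but nothing eats it): S6, S2, S3, S5.
Count: 4.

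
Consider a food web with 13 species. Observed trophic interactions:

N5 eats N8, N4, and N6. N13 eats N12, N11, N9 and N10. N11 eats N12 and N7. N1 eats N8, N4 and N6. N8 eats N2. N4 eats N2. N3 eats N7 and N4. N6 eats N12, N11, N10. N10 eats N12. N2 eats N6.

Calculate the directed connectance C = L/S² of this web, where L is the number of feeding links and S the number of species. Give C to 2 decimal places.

The web has S = 13 species and L = 21 feeding links.
C = L / S² = 21 / 169 = 0.1243 ≈ 0.12.

C = 0.12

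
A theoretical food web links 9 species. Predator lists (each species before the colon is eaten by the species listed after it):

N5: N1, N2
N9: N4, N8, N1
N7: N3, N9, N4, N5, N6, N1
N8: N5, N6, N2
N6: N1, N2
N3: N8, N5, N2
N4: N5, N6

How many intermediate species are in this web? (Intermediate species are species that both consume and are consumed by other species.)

Intermediate species (has both prey and predators): N3, N9, N4, N8, N5, N6.
Count: 6.

6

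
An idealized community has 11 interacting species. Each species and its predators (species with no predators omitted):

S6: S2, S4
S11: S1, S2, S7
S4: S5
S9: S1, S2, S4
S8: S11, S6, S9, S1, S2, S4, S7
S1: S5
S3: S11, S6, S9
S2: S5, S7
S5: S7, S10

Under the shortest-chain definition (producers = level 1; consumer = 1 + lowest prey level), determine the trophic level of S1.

Trophic level 2

S8 is a producer → level 1.
S1 eats S8 → level 2.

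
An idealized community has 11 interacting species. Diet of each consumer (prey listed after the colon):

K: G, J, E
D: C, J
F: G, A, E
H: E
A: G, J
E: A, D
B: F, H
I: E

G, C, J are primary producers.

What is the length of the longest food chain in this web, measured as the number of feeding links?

4 links

One longest chain: G → A → E → H → B.
It has 5 species and 4 links.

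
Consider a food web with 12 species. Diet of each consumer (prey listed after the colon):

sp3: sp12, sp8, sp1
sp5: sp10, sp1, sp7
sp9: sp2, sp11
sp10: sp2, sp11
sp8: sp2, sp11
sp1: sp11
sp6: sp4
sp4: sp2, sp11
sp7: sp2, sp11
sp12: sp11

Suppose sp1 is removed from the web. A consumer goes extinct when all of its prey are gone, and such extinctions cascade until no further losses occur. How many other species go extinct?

0

Remove sp1.
Every predator of it retains at least one other prey: sp3 still has sp12, sp8; sp5 still has sp10, sp7.
No consumer loses all prey, so no secondary extinctions occur.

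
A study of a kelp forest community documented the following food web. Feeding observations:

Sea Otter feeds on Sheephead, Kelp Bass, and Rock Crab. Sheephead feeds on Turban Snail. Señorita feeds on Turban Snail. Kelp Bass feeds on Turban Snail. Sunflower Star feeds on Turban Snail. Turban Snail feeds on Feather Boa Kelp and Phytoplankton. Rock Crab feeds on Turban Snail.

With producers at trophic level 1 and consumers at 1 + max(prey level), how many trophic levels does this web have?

4

Producers (level 1): Phytoplankton, Feather Boa Kelp.
Phytoplankton → Turban Snail → Sheephead → Sea Otter gives Sea Otter level 4.
No species has a prey at level 4, so no species reaches level 5.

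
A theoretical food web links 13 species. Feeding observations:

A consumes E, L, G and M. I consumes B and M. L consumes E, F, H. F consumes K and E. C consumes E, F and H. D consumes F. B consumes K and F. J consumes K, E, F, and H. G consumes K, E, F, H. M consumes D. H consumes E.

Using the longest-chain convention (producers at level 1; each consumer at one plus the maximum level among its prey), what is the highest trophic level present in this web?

5

Producers (level 1): K, E.
K → F → D → M → I gives I level 5.
No species has a prey at level 5, so no species reaches level 6.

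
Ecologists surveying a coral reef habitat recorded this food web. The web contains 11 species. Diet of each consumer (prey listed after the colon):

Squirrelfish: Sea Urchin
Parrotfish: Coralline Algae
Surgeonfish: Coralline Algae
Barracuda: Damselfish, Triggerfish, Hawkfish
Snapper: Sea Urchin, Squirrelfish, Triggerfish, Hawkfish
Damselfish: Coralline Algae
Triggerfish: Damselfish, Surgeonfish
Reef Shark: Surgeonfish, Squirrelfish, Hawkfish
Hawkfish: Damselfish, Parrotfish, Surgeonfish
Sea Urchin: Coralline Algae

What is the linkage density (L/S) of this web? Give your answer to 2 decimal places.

L/S = 1.82

There are L = 20 links among S = 11 species.
L/S = 20/11 = 1.8182 ≈ 1.82.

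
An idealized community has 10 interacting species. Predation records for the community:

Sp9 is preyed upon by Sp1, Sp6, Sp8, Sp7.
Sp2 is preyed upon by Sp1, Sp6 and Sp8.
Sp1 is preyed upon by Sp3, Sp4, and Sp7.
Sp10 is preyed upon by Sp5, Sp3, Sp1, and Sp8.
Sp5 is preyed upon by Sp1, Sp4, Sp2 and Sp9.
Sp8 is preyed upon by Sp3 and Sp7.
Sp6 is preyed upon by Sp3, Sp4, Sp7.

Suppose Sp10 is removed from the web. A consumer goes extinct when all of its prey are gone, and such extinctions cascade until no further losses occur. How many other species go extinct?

9

Remove Sp10.
Round 1: Sp5 (all prey gone) → extinct.
Round 2: Sp2 (all prey gone), Sp9 (all prey gone) → extinct.
Round 3: Sp1 (all prey gone), Sp6 (all prey gone), Sp8 (all prey gone) → extinct.
Round 4: Sp3 (all prey gone), Sp7 (all prey gone), Sp4 (all prey gone) → extinct.
No further losses. Total secondary extinctions: 9.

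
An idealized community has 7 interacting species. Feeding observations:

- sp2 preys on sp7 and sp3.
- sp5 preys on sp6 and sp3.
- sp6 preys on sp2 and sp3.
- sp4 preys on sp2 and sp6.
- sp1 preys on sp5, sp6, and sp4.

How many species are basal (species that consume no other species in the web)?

Basal species (no prey listed): sp3, sp7.
Count: 2.

2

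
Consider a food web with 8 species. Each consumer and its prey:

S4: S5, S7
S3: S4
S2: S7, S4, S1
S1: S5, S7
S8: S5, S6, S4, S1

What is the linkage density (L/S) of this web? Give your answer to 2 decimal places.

There are L = 12 links among S = 8 species.
L/S = 12/8 = 1.5000 ≈ 1.50.

L/S = 1.50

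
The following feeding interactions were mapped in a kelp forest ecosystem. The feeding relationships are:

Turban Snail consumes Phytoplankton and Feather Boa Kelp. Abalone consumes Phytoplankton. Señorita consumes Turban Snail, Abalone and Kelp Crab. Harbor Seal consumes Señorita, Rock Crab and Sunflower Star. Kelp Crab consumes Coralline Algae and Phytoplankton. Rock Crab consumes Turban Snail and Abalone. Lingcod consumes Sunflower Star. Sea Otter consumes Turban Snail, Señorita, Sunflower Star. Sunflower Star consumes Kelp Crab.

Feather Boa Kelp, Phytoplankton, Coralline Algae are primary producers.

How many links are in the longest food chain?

3 links

One longest chain: Phytoplankton → Kelp Crab → Sunflower Star → Lingcod.
It has 4 species and 3 links.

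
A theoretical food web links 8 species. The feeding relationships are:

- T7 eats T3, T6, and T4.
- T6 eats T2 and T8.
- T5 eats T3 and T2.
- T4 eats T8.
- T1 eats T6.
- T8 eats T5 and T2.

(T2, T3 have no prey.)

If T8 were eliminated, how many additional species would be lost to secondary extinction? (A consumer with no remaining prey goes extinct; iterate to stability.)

Remove T8.
Round 1: T4 (all prey gone) → extinct.
No further losses. Total secondary extinctions: 1.

1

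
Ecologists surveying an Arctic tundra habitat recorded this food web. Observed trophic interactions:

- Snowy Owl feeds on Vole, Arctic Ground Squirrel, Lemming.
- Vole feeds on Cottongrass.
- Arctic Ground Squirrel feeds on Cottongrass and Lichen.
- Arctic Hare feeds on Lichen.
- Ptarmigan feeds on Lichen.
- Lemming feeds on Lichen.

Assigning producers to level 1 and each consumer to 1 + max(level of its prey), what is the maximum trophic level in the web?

3

Producers (level 1): Cottongrass, Lichen.
Lichen → Lemming → Snowy Owl gives Snowy Owl level 3.
No species has a prey at level 3, so no species reaches level 4.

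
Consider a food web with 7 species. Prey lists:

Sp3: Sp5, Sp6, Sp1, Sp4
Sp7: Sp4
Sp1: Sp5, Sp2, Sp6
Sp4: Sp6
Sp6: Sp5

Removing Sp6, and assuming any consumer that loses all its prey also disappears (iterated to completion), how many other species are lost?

2

Remove Sp6.
Round 1: Sp4 (all prey gone) → extinct.
Round 2: Sp7 (all prey gone) → extinct.
No further losses. Total secondary extinctions: 2.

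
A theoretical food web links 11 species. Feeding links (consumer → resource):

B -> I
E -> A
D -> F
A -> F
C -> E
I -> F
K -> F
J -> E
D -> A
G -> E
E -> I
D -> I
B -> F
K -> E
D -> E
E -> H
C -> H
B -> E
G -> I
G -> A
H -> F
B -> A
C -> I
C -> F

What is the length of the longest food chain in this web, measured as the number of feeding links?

One longest chain: F → A → E → D.
It has 4 species and 3 links.

3 links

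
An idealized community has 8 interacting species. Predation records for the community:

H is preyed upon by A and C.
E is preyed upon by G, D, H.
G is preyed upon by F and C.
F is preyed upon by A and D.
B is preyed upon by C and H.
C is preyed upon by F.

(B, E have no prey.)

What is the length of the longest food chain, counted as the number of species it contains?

5 species

One longest chain: B → H → C → F → A.
It has 5 species and 4 links.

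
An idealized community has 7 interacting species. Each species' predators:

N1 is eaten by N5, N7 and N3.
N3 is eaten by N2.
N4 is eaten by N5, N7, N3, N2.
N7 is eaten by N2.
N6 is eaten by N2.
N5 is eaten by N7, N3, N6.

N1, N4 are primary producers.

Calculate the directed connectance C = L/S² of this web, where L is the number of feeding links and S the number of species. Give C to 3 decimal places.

The web has S = 7 species and L = 13 feeding links.
C = L / S² = 13 / 49 = 0.2653 ≈ 0.265.

C = 0.265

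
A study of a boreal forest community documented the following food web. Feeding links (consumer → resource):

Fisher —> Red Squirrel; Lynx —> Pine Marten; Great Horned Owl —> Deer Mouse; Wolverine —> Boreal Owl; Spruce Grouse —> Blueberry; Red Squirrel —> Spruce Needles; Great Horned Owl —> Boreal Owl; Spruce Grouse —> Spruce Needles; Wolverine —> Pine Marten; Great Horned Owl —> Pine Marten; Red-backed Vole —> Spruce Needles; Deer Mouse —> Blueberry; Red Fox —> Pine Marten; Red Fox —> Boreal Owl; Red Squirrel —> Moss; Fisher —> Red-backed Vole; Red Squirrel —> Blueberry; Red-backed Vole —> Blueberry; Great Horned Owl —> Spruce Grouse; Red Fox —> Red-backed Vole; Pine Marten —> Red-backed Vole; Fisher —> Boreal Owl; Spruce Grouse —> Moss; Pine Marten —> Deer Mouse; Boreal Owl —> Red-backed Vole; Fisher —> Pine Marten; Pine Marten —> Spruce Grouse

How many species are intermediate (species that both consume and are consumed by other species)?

Intermediate species (has both prey and predators): Deer Mouse, Red-backed Vole, Spruce Grouse, Red Squirrel, Boreal Owl, Pine Marten.
Count: 6.

6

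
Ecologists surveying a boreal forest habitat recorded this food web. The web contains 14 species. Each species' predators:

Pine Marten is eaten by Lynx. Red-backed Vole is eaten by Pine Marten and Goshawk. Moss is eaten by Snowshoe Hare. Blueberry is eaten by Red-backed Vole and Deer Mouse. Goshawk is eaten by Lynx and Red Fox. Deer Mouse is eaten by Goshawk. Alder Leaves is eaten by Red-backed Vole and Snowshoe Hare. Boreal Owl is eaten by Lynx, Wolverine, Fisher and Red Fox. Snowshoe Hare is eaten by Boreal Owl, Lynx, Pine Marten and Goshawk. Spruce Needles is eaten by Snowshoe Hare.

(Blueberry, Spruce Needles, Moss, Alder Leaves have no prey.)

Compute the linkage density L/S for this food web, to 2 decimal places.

L/S = 1.43

There are L = 20 links among S = 14 species.
L/S = 20/14 = 1.4286 ≈ 1.43.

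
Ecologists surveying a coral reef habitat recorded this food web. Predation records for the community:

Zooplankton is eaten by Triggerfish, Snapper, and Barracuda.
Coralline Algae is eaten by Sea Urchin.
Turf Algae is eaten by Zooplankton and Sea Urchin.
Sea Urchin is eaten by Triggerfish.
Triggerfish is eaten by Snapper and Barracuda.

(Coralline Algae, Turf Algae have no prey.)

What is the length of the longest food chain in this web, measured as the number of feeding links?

3 links

One longest chain: Turf Algae → Zooplankton → Triggerfish → Snapper.
It has 4 species and 3 links.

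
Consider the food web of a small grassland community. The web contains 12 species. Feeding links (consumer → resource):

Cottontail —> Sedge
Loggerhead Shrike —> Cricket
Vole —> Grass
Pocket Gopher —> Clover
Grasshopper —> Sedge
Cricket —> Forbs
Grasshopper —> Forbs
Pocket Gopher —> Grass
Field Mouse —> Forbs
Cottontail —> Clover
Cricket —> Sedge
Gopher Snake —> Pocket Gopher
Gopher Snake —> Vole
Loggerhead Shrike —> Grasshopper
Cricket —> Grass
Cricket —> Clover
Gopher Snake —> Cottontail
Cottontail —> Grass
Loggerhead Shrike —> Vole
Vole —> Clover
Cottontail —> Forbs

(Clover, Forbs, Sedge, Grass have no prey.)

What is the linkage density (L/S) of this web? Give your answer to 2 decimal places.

There are L = 21 links among S = 12 species.
L/S = 21/12 = 1.7500 ≈ 1.75.

L/S = 1.75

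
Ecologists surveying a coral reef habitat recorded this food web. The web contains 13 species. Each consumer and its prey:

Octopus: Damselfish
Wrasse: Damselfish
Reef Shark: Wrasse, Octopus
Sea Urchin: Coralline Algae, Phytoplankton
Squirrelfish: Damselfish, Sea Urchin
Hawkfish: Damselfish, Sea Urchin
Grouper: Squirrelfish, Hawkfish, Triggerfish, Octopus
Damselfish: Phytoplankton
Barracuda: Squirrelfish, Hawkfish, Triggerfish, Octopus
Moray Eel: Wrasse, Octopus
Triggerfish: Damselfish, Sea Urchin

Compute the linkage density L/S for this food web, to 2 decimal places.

L/S = 1.77

There are L = 23 links among S = 13 species.
L/S = 23/13 = 1.7692 ≈ 1.77.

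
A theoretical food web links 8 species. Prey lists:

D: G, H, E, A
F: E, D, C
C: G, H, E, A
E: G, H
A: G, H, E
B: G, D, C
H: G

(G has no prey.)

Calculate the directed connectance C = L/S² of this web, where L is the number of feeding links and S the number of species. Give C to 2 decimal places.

The web has S = 8 species and L = 20 feeding links.
C = L / S² = 20 / 64 = 0.3125 ≈ 0.31.

C = 0.31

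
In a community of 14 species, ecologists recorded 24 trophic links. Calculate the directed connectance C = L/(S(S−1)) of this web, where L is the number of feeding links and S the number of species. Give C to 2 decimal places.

C = 0.13

The web has S = 14 species and L = 24 feeding links.
C = L / (S(S−1)) = 24 / 182 = 0.1319 ≈ 0.13.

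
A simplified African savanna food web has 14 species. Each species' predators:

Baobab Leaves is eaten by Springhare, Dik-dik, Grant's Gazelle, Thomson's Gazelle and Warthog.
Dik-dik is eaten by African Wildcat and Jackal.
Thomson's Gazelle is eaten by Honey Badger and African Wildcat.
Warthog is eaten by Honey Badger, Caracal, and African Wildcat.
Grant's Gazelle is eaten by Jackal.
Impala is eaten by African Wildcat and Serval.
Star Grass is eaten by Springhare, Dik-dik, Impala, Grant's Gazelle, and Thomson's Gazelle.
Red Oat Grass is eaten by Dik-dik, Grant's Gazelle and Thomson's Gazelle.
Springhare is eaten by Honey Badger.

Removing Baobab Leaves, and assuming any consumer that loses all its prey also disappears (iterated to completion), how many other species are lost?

2

Remove Baobab Leaves.
Round 1: Warthog (all prey gone) → extinct.
Round 2: Caracal (all prey gone) → extinct.
No further losses. Total secondary extinctions: 2.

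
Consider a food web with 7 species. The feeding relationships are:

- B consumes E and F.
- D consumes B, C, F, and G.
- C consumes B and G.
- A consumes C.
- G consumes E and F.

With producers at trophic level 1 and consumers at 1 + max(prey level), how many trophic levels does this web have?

4

Producers (level 1): F, E.
F → B → C → A gives A level 4.
No species has a prey at level 4, so no species reaches level 5.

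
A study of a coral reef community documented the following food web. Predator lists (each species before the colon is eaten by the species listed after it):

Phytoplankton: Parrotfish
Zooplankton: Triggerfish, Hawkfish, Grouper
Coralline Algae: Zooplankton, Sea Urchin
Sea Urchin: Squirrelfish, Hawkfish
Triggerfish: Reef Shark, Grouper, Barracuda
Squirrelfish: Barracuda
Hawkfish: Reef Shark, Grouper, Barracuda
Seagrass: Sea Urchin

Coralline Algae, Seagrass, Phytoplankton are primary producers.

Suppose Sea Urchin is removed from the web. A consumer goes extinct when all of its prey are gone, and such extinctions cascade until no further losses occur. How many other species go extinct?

1

Remove Sea Urchin.
Round 1: Squirrelfish (all prey gone) → extinct.
No further losses. Total secondary extinctions: 1.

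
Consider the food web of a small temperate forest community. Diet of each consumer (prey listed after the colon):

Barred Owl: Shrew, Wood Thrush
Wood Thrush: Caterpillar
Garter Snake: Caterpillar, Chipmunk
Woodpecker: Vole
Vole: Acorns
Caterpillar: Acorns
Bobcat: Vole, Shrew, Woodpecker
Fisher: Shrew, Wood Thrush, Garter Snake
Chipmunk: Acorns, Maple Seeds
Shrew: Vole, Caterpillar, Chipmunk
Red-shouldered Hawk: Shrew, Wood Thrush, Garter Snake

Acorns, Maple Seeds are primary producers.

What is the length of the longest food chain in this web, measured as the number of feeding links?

3 links

One longest chain: Acorns → Caterpillar → Garter Snake → Fisher.
It has 4 species and 3 links.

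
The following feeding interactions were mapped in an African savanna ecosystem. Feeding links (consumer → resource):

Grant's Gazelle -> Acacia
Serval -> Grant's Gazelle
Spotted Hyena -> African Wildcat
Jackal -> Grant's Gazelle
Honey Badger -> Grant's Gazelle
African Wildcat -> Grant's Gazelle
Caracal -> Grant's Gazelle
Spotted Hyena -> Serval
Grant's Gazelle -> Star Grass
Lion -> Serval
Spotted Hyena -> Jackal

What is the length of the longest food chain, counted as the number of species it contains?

One longest chain: Acacia → Grant's Gazelle → Serval → Lion.
It has 4 species and 3 links.

4 species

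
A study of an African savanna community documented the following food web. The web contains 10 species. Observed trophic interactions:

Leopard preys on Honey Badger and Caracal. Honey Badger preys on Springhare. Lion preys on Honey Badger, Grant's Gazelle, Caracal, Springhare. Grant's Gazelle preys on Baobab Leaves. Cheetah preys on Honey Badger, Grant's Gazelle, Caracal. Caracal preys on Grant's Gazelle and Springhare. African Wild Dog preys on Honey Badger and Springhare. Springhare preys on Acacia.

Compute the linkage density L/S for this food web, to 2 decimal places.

There are L = 16 links among S = 10 species.
L/S = 16/10 = 1.6000 ≈ 1.60.

L/S = 1.60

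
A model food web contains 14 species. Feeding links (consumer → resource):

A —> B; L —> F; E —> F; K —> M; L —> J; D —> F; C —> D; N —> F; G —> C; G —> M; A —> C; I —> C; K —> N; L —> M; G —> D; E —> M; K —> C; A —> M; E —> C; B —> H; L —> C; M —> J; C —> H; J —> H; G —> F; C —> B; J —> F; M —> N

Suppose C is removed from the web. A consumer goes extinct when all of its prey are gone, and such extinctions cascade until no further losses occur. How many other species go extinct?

Remove C.
Round 1: I (all prey gone) → extinct.
No further losses. Total secondary extinctions: 1.

1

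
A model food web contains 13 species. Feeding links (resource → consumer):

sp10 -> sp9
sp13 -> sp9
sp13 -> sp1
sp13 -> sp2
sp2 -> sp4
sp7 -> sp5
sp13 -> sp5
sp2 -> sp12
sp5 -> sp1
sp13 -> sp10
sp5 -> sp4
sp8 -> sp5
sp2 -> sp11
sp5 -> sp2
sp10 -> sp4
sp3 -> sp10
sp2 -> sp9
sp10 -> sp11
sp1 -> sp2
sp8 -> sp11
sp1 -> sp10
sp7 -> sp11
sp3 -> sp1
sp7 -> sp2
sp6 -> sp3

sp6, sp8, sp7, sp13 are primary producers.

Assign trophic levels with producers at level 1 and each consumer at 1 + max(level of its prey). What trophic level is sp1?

sp8 is a producer → level 1.
sp5 eats sp8 (level 1); other prey at levels: sp7 1, sp13 1 → level 2.
sp1 eats sp5 (level 2); other prey at levels: sp13 1, sp3 2 → level 3.

Trophic level 3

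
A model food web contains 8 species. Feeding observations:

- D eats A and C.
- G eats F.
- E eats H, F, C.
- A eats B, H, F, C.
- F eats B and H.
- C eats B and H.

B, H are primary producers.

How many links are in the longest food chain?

3 links

One longest chain: B → F → A → D.
It has 4 species and 3 links.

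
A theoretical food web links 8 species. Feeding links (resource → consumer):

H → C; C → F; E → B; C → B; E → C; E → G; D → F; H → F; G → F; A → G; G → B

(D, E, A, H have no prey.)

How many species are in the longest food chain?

One longest chain: E → C → B.
It has 3 species and 2 links.

3 species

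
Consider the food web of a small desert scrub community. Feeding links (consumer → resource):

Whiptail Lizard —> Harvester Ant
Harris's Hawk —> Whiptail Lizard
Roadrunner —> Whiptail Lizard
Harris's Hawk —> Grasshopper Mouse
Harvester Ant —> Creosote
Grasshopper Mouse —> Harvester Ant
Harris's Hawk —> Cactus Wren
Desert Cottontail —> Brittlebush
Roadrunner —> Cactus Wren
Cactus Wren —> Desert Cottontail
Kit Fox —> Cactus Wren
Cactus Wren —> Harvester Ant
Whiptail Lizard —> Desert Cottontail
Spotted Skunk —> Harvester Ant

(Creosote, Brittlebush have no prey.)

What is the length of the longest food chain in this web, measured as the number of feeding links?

One longest chain: Creosote → Harvester Ant → Cactus Wren → Roadrunner.
It has 4 species and 3 links.

3 links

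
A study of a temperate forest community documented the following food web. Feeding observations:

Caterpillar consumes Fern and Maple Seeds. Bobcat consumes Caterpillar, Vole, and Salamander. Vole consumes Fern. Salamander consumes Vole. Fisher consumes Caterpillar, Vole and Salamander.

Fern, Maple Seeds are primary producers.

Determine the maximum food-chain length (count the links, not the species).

3 links

One longest chain: Fern → Vole → Salamander → Bobcat.
It has 4 species and 3 links.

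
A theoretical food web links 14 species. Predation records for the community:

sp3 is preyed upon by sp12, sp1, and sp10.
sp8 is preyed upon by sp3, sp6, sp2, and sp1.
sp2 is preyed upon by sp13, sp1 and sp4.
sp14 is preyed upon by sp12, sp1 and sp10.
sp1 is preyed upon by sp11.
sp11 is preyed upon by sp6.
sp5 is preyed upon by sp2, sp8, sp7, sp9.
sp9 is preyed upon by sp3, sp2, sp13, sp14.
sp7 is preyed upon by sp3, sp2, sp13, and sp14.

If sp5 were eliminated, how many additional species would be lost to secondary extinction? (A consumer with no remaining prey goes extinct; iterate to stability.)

13

Remove sp5.
Round 1: sp7 (all prey gone), sp9 (all prey gone), sp8 (all prey gone) → extinct.
Round 2: sp2 (all prey gone), sp3 (all prey gone), sp14 (all prey gone) → extinct.
Round 3: sp12 (all prey gone), sp10 (all prey gone), sp1 (all prey gone), sp4 (all prey gone), sp13 (all prey gone) → extinct.
Round 4: sp11 (all prey gone) → extinct.
Round 5: sp6 (all prey gone) → extinct.
No further losses. Total secondary extinctions: 13.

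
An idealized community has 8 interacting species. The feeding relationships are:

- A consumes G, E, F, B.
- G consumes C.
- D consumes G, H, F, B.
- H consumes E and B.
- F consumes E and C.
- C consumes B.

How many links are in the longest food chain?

3 links

One longest chain: B → C → G → A.
It has 4 species and 3 links.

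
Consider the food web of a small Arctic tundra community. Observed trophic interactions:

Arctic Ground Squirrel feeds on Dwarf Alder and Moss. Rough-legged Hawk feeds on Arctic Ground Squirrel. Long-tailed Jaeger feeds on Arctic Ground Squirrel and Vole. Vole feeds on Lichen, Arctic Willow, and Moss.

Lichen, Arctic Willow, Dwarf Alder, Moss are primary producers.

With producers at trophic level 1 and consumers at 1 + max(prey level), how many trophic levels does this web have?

Producers (level 1): Lichen, Arctic Willow, Dwarf Alder, Moss.
Dwarf Alder → Arctic Ground Squirrel → Rough-legged Hawk gives Rough-legged Hawk level 3.
No species has a prey at level 3, so no species reaches level 4.

3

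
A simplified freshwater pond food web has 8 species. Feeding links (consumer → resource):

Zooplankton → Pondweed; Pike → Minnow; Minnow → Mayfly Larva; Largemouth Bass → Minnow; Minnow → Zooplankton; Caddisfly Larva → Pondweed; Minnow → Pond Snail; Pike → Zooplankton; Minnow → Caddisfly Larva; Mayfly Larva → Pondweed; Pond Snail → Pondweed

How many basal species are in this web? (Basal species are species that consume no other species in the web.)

1

Basal species (no prey listed): Pondweed.
Count: 1.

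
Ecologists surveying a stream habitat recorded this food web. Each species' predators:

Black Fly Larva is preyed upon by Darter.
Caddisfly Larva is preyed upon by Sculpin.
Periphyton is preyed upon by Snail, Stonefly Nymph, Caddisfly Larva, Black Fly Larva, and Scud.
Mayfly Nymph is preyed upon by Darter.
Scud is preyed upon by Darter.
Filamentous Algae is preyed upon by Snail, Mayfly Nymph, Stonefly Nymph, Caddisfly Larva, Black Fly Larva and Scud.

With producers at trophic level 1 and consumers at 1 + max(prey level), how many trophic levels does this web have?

3

Producers (level 1): Filamentous Algae, Periphyton.
Filamentous Algae → Black Fly Larva → Darter gives Darter level 3.
No species has a prey at level 3, so no species reaches level 4.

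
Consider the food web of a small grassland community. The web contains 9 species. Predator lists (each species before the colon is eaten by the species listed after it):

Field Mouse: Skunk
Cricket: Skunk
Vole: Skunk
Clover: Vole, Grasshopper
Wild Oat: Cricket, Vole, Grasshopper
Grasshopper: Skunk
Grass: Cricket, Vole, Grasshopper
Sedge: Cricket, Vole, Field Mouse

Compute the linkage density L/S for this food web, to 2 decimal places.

L/S = 1.67

There are L = 15 links among S = 9 species.
L/S = 15/9 = 1.6667 ≈ 1.67.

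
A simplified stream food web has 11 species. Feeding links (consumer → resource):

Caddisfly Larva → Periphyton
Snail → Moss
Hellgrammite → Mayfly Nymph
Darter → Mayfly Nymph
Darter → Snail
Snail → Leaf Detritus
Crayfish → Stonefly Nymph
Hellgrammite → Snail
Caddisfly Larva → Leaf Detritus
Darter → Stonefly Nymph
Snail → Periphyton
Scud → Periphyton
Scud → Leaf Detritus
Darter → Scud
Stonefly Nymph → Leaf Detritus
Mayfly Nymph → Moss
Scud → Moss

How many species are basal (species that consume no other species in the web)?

3

Basal species (no prey listed): Periphyton, Leaf Detritus, Moss.
Count: 3.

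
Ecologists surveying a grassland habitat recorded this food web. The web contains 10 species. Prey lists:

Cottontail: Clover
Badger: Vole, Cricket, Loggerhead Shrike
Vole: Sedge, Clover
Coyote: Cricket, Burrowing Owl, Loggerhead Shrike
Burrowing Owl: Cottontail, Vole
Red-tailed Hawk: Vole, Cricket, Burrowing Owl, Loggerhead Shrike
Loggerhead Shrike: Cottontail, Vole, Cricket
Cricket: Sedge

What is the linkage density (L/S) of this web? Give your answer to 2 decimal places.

L/S = 1.90

There are L = 19 links among S = 10 species.
L/S = 19/10 = 1.9000 ≈ 1.90.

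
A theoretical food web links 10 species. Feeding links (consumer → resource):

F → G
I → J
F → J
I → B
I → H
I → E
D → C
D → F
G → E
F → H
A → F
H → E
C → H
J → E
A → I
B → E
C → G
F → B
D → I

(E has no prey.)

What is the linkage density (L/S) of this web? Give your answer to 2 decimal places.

There are L = 19 links among S = 10 species.
L/S = 19/10 = 1.9000 ≈ 1.90.

L/S = 1.90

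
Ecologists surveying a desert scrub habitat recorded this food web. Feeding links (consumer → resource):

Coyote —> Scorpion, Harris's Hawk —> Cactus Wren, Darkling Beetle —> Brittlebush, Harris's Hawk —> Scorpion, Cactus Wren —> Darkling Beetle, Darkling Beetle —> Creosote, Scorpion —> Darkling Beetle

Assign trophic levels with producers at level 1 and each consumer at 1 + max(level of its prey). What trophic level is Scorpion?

Trophic level 3

Creosote is a producer → level 1.
Darkling Beetle eats Creosote (level 1); other prey at levels: Brittlebush 1 → level 2.
Scorpion eats Darkling Beetle → level 3.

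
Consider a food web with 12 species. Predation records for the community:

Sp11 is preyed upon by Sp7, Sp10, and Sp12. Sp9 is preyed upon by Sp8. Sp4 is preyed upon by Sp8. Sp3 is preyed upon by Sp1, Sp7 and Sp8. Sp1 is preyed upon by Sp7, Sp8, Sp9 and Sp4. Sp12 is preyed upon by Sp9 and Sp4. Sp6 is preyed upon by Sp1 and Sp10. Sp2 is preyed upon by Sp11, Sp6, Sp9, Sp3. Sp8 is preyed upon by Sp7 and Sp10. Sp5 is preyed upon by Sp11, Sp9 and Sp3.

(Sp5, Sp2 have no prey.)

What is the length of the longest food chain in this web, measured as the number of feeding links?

One longest chain: Sp2 → Sp6 → Sp1 → Sp9 → Sp8 → Sp7.
It has 6 species and 5 links.

5 links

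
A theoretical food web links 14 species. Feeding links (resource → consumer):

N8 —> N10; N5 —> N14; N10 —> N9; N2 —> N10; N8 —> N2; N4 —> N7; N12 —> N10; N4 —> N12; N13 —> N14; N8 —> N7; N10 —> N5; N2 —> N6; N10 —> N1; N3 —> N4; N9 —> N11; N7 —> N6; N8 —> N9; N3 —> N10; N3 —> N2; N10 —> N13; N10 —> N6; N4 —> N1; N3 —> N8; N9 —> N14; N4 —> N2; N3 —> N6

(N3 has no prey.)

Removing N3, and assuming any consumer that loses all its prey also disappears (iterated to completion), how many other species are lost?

Remove N3.
Round 1: N4 (all prey gone), N8 (all prey gone) → extinct.
Round 2: N7 (all prey gone), N2 (all prey gone), N12 (all prey gone) → extinct.
Round 3: N10 (all prey gone) → extinct.
Round 4: N6 (all prey gone), N5 (all prey gone), N1 (all prey gone), N13 (all prey gone), N9 (all prey gone) → extinct.
Round 5: N14 (all prey gone), N11 (all prey gone) → extinct.
No further losses. Total secondary extinctions: 13.

13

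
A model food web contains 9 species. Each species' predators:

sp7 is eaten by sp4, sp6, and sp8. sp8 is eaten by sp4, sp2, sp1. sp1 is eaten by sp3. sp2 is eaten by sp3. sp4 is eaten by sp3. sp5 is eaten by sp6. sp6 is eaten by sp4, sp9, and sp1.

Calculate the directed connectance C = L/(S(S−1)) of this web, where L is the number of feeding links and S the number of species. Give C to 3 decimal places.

C = 0.181

The web has S = 9 species and L = 13 feeding links.
C = L / (S(S−1)) = 13 / 72 = 0.1806 ≈ 0.181.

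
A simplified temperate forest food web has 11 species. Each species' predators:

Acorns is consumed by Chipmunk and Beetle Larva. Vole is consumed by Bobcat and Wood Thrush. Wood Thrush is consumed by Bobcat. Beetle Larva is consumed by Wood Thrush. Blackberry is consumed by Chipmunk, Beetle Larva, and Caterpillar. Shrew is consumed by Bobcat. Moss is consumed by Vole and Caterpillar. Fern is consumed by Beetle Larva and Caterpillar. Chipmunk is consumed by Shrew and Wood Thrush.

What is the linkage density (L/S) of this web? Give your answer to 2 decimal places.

L/S = 1.45

There are L = 16 links among S = 11 species.
L/S = 16/11 = 1.4545 ≈ 1.45.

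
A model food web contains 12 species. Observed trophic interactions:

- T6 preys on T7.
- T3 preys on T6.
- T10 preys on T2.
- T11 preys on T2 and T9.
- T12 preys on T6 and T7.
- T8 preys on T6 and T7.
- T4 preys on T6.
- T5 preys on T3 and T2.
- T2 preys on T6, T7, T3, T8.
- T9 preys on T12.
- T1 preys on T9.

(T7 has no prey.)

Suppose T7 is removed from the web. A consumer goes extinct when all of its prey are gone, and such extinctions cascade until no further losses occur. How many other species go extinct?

Remove T7.
Round 1: T6 (all prey gone) → extinct.
Round 2: T4 (all prey gone), T12 (all prey gone), T3 (all prey gone), T8 (all prey gone) → extinct.
Round 3: T2 (all prey gone), T9 (all prey gone) → extinct.
Round 4: T5 (all prey gone), T10 (all prey gone), T11 (all prey gone), T1 (all prey gone) → extinct.
No further losses. Total secondary extinctions: 11.

11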